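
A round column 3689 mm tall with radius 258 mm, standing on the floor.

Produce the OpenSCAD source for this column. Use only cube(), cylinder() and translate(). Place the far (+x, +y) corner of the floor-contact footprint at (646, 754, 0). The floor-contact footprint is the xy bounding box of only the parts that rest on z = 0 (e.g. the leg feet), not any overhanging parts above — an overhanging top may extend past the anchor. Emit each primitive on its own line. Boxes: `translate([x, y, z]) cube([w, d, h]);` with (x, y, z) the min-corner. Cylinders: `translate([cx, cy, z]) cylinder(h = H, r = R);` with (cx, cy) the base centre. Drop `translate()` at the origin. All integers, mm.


translate([388, 496, 0]) cylinder(h = 3689, r = 258);


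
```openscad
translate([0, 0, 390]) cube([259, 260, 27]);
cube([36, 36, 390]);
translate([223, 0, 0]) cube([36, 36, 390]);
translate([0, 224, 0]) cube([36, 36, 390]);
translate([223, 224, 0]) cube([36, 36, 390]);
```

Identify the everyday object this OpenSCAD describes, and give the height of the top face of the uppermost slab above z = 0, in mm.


A stool. The seat height is 417 mm.

A 259×260×27 slab at z = 390 on four corner posts — a stool. The seat top is 390 + 27 = 417 mm.


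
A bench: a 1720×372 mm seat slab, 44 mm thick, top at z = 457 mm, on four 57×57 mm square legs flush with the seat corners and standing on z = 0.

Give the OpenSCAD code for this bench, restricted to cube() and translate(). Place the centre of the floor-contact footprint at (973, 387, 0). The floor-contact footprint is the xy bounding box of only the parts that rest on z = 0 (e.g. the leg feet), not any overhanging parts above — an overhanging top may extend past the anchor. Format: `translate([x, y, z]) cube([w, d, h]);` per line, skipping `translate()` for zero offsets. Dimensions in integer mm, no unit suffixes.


translate([113, 201, 413]) cube([1720, 372, 44]);
translate([113, 201, 0]) cube([57, 57, 413]);
translate([113, 516, 0]) cube([57, 57, 413]);
translate([1776, 201, 0]) cube([57, 57, 413]);
translate([1776, 516, 0]) cube([57, 57, 413]);


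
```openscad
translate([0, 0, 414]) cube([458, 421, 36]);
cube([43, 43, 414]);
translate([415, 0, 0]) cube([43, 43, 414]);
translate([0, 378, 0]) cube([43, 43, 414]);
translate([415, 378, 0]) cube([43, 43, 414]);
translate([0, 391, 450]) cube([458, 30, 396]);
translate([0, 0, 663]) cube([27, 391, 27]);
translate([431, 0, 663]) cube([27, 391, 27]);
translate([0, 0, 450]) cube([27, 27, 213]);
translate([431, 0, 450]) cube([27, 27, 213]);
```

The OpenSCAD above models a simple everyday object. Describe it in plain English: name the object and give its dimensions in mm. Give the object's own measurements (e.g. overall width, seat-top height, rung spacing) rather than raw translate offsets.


A chair. The seat is a 458×421×36 mm slab with its top at z = 450 mm, on four 43×43 mm corner legs (flush with the seat edges, standing on z = 0). A flat backrest 30 mm thick, 396 mm tall, spans the full seat width and rises from the seat top along its +y edge, rear face flush with the rear of the seat. Two armrests of 27×27 mm section run along each side from the seat's front edge to the front of the backrest, top faces 240 mm above the seat top and outer faces flush with the seat's x-edges; a 27×27 mm post under the front of each armrest stands on the seat at the front corner.


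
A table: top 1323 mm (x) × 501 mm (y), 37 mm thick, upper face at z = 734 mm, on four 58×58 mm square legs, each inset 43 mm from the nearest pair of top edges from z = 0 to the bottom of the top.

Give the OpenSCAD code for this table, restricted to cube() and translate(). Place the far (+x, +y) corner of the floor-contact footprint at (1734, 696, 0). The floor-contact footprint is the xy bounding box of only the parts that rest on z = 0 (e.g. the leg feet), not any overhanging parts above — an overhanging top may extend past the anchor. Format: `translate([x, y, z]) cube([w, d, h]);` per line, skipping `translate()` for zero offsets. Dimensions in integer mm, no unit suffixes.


translate([454, 238, 697]) cube([1323, 501, 37]);
translate([497, 281, 0]) cube([58, 58, 697]);
translate([1676, 281, 0]) cube([58, 58, 697]);
translate([497, 638, 0]) cube([58, 58, 697]);
translate([1676, 638, 0]) cube([58, 58, 697]);


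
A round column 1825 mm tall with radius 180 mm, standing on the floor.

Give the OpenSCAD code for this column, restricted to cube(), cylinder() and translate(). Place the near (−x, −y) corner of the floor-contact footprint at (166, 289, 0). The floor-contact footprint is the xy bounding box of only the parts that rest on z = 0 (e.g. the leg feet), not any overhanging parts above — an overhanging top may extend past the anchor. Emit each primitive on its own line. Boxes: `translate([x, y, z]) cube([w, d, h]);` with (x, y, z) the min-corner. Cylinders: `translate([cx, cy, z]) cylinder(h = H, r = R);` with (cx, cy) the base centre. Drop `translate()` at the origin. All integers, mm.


translate([346, 469, 0]) cylinder(h = 1825, r = 180);


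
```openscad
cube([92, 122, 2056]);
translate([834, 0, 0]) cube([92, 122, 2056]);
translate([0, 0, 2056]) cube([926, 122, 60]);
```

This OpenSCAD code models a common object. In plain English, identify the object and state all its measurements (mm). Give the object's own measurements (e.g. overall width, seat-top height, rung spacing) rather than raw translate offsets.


A door frame. The clear opening is 742 mm wide and 2056 mm high. Two 92 mm wide jambs, 122 mm deep, stand either side of the opening from the floor to the top of the opening. A 60 mm thick head sits across the top of both jambs, spanning the full outside width of the frame.


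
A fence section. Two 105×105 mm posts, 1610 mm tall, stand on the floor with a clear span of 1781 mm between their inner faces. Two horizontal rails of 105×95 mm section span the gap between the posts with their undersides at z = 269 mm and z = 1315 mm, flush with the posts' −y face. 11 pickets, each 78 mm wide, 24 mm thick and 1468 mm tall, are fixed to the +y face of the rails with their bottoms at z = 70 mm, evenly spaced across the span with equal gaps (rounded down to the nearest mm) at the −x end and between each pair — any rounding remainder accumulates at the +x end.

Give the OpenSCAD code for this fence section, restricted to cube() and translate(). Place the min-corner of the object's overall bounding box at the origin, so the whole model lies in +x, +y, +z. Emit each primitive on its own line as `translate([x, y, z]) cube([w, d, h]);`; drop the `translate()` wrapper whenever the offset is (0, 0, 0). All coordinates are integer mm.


cube([105, 105, 1610]);
translate([1886, 0, 0]) cube([105, 105, 1610]);
translate([105, 0, 269]) cube([1781, 105, 95]);
translate([105, 0, 1315]) cube([1781, 105, 95]);
translate([181, 105, 70]) cube([78, 24, 1468]);
translate([335, 105, 70]) cube([78, 24, 1468]);
translate([489, 105, 70]) cube([78, 24, 1468]);
translate([643, 105, 70]) cube([78, 24, 1468]);
translate([797, 105, 70]) cube([78, 24, 1468]);
translate([951, 105, 70]) cube([78, 24, 1468]);
translate([1105, 105, 70]) cube([78, 24, 1468]);
translate([1259, 105, 70]) cube([78, 24, 1468]);
translate([1413, 105, 70]) cube([78, 24, 1468]);
translate([1567, 105, 70]) cube([78, 24, 1468]);
translate([1721, 105, 70]) cube([78, 24, 1468]);


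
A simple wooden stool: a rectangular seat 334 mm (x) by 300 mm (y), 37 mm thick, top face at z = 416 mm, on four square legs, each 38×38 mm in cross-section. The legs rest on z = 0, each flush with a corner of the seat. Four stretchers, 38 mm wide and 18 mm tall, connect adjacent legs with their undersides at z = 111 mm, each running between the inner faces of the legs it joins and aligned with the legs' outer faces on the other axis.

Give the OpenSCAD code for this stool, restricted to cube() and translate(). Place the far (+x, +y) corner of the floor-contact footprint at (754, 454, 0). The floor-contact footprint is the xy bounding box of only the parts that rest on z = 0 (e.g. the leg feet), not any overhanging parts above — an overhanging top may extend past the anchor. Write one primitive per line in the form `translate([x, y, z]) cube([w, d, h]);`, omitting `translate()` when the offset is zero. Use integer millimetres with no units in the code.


// leg_h = 416 - 37 = 379
// stretcher span = 334 - 2*38 = 258
translate([420, 154, 379]) cube([334, 300, 37]);
translate([420, 154, 0]) cube([38, 38, 379]);
translate([716, 154, 0]) cube([38, 38, 379]);
translate([420, 416, 0]) cube([38, 38, 379]);
translate([716, 416, 0]) cube([38, 38, 379]);
translate([458, 154, 111]) cube([258, 38, 18]);
translate([458, 416, 111]) cube([258, 38, 18]);
translate([420, 192, 111]) cube([38, 224, 18]);
translate([716, 192, 111]) cube([38, 224, 18]);


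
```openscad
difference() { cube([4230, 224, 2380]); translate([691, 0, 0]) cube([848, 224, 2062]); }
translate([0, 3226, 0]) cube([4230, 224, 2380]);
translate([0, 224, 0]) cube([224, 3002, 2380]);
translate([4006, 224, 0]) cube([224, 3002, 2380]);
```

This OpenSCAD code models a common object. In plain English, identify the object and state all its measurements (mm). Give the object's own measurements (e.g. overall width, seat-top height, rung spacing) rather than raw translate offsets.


A single room: four walls, each 2380 mm tall and 224 mm thick, enclosing an outside footprint 4230×3450 mm (x × y), no floor or roof. The front and back walls (−y and +y sides) run the full x-width; the side walls fit between their inner faces. A door opening 848 mm wide and 2062 mm tall is cut through the front wall from the floor up, its −x edge 691 mm from the wall's −x end.


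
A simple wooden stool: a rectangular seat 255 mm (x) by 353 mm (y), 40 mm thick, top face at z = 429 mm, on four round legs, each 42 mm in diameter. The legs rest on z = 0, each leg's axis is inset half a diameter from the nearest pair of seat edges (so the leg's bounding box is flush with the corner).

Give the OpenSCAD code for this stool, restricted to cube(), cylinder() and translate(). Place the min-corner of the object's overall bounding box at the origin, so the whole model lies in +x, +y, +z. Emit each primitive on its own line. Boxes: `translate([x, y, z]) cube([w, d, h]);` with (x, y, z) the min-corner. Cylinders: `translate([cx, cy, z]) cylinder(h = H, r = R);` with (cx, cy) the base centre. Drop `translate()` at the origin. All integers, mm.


// leg_h = 429 - 40 = 389
translate([0, 0, 389]) cube([255, 353, 40]);
translate([21, 21, 0]) cylinder(h = 389, r = 21);
translate([234, 21, 0]) cylinder(h = 389, r = 21);
translate([21, 332, 0]) cylinder(h = 389, r = 21);
translate([234, 332, 0]) cylinder(h = 389, r = 21);


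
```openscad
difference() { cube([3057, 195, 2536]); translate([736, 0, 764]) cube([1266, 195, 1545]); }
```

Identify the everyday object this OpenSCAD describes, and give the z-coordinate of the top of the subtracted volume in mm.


A wall with a window opening. The window head height is 2309 mm.

A wall with a rectangular opening subtracted — a window. Sill at z = 764, opening 1545 mm tall, so the head is at 764 + 1545 = 2309 mm.


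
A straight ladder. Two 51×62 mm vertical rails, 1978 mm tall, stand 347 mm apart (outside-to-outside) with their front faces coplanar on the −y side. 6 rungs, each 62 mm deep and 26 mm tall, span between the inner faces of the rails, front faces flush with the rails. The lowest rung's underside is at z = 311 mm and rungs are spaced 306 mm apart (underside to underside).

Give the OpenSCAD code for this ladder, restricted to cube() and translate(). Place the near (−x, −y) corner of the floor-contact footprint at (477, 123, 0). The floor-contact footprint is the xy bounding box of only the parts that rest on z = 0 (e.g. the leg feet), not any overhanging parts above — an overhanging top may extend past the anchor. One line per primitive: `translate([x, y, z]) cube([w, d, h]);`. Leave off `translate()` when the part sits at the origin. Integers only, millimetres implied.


// rung span = 347 - 2*51 = 245
// rung[k] z = 311 + k*306
translate([477, 123, 0]) cube([51, 62, 1978]);
translate([773, 123, 0]) cube([51, 62, 1978]);
translate([528, 123, 311]) cube([245, 62, 26]);
translate([528, 123, 617]) cube([245, 62, 26]);
translate([528, 123, 923]) cube([245, 62, 26]);
translate([528, 123, 1229]) cube([245, 62, 26]);
translate([528, 123, 1535]) cube([245, 62, 26]);
translate([528, 123, 1841]) cube([245, 62, 26]);


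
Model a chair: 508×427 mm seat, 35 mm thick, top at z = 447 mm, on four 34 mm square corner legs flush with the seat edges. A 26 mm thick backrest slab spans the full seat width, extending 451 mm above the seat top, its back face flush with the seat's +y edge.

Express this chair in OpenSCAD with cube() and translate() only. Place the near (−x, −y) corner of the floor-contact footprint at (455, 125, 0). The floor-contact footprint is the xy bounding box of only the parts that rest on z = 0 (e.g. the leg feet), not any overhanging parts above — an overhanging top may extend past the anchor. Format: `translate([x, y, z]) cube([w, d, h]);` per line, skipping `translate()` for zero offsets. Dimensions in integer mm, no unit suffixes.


// leg_h = 447 - 35 = 412
translate([455, 125, 412]) cube([508, 427, 35]);
translate([455, 125, 0]) cube([34, 34, 412]);
translate([929, 125, 0]) cube([34, 34, 412]);
translate([455, 518, 0]) cube([34, 34, 412]);
translate([929, 518, 0]) cube([34, 34, 412]);
translate([455, 526, 447]) cube([508, 26, 451]);


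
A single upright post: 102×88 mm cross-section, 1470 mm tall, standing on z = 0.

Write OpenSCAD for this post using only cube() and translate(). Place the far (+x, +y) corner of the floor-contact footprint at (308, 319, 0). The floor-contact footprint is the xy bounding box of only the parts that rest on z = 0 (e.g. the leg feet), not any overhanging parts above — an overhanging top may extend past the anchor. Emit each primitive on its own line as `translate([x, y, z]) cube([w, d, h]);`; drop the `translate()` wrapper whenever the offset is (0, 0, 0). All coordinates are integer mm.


translate([206, 231, 0]) cube([102, 88, 1470]);


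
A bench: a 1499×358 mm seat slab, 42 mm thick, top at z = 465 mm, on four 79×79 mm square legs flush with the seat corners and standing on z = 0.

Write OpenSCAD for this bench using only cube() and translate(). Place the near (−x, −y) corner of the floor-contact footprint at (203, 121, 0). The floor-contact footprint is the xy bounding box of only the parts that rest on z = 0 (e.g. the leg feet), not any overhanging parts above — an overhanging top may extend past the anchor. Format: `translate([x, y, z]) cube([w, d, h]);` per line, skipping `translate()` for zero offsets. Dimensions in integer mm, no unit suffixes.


translate([203, 121, 423]) cube([1499, 358, 42]);
translate([203, 121, 0]) cube([79, 79, 423]);
translate([203, 400, 0]) cube([79, 79, 423]);
translate([1623, 121, 0]) cube([79, 79, 423]);
translate([1623, 400, 0]) cube([79, 79, 423]);


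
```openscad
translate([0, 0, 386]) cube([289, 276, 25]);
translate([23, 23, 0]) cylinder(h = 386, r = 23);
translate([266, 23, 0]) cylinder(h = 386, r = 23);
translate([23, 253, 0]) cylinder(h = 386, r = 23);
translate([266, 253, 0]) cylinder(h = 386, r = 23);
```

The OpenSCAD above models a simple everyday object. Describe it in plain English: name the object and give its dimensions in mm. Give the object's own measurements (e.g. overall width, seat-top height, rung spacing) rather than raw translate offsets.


A four-legged stool. The seat is a 289×276×25 mm slab whose top surface is at z = 411 mm; four round legs, each 46 mm in diameter, run from the floor (z = 0) to the underside of the seat, each leg's axis is inset half a diameter from the nearest pair of seat edges (so the leg's bounding box is flush with the corner).


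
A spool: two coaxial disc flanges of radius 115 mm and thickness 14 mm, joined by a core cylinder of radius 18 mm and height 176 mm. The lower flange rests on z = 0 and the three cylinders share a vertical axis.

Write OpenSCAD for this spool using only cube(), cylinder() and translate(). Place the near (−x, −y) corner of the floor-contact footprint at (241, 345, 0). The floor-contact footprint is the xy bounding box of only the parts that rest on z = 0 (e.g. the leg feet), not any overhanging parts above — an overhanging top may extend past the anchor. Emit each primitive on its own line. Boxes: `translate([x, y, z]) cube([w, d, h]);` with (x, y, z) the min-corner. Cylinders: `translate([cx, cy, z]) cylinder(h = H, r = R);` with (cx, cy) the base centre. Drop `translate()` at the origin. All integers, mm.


translate([356, 460, 0]) cylinder(h = 14, r = 115);
translate([356, 460, 14]) cylinder(h = 176, r = 18);
translate([356, 460, 190]) cylinder(h = 14, r = 115);


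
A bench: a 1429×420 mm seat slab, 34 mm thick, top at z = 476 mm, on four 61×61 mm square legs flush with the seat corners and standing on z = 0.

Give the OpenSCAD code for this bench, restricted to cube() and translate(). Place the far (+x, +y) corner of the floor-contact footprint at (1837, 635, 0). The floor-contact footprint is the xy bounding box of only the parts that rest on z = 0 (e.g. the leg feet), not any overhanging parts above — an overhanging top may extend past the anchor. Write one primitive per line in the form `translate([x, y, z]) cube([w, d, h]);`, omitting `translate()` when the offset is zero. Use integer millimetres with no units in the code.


translate([408, 215, 442]) cube([1429, 420, 34]);
translate([408, 215, 0]) cube([61, 61, 442]);
translate([408, 574, 0]) cube([61, 61, 442]);
translate([1776, 215, 0]) cube([61, 61, 442]);
translate([1776, 574, 0]) cube([61, 61, 442]);


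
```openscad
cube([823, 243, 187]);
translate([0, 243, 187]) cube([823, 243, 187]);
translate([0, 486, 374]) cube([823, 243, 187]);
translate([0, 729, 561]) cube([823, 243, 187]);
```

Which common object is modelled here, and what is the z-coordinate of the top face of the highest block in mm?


A staircase. The total rise is 748 mm.

4 identical blocks, each offset up and back from the previous — a staircase. Each step is 187 mm tall and there are 4 of them, so the total rise is 4 × 187 = 748 mm.


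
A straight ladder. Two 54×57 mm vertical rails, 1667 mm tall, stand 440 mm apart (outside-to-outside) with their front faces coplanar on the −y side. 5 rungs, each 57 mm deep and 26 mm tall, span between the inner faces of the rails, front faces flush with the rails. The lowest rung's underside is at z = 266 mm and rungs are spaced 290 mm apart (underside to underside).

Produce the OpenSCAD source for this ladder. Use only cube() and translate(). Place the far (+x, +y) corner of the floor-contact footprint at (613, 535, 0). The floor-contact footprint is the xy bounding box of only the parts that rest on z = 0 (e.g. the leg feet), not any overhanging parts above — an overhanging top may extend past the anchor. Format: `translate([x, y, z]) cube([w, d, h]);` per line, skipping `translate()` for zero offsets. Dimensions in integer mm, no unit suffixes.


translate([173, 478, 0]) cube([54, 57, 1667]);
translate([559, 478, 0]) cube([54, 57, 1667]);
translate([227, 478, 266]) cube([332, 57, 26]);
translate([227, 478, 556]) cube([332, 57, 26]);
translate([227, 478, 846]) cube([332, 57, 26]);
translate([227, 478, 1136]) cube([332, 57, 26]);
translate([227, 478, 1426]) cube([332, 57, 26]);


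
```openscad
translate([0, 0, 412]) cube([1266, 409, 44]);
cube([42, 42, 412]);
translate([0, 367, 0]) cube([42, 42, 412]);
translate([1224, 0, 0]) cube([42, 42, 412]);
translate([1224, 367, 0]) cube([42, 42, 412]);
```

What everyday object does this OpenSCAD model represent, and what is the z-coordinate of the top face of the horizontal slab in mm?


A bench. The seat-top height is 456 mm.

A long slab on four corner posts — a bench. The slab sits at z = 412 with thickness 44, so the top is 412 + 44 = 456 mm.


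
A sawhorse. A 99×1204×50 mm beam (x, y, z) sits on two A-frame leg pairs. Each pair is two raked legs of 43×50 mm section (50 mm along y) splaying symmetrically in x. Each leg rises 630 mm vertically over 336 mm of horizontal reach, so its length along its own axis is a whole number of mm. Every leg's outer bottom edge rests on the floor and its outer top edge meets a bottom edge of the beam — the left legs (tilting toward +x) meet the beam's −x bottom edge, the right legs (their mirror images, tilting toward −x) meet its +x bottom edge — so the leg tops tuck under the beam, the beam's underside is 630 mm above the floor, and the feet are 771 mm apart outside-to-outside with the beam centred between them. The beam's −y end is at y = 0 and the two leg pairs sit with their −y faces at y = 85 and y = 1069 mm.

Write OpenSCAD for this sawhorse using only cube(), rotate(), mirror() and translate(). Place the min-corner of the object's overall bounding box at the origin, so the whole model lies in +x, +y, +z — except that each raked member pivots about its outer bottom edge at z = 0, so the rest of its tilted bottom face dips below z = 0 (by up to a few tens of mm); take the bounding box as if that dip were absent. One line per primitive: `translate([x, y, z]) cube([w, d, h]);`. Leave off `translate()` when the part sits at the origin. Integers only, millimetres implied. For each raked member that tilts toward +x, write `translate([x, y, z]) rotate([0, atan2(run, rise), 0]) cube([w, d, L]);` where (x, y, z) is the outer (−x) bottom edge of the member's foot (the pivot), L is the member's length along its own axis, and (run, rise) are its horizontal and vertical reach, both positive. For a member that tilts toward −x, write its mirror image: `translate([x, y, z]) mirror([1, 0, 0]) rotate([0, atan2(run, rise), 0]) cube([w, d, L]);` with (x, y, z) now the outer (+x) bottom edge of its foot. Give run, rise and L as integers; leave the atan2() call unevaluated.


// leg length = √(336² + 630²) = 714
// right-leg outer foot x = 2·336 + 99 = 771
// beam min-corner = (336, 0, 630)
translate([336, 0, 630]) cube([99, 1204, 50]);
translate([0, 85, 0]) rotate([0, atan2(336, 630), 0]) cube([43, 50, 714]);
translate([771, 85, 0]) mirror([1, 0, 0]) rotate([0, atan2(336, 630), 0]) cube([43, 50, 714]);
translate([0, 1069, 0]) rotate([0, atan2(336, 630), 0]) cube([43, 50, 714]);
translate([771, 1069, 0]) mirror([1, 0, 0]) rotate([0, atan2(336, 630), 0]) cube([43, 50, 714]);


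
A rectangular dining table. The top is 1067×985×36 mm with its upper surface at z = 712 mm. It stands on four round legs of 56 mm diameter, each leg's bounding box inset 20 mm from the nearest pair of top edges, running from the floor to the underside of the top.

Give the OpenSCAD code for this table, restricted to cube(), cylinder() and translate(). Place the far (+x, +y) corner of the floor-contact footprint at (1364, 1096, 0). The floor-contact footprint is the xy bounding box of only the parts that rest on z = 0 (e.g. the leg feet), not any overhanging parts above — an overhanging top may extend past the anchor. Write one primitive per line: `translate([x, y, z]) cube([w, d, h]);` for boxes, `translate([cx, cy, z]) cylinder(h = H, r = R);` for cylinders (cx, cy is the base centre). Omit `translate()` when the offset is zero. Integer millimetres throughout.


// leg_h = 712 - 36 = 676
translate([317, 131, 676]) cube([1067, 985, 36]);
translate([365, 179, 0]) cylinder(h = 676, r = 28);
translate([1336, 179, 0]) cylinder(h = 676, r = 28);
translate([365, 1068, 0]) cylinder(h = 676, r = 28);
translate([1336, 1068, 0]) cylinder(h = 676, r = 28);


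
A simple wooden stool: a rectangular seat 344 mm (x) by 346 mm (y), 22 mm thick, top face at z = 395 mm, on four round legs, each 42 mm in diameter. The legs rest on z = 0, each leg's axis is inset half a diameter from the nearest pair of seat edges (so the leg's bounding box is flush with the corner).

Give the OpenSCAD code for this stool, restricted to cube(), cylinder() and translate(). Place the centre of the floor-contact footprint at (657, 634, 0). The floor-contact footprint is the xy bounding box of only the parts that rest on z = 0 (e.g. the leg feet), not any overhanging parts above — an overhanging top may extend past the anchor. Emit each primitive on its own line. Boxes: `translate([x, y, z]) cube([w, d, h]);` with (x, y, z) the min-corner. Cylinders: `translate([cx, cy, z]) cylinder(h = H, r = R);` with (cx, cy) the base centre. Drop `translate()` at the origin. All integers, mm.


translate([485, 461, 373]) cube([344, 346, 22]);
translate([506, 482, 0]) cylinder(h = 373, r = 21);
translate([808, 482, 0]) cylinder(h = 373, r = 21);
translate([506, 786, 0]) cylinder(h = 373, r = 21);
translate([808, 786, 0]) cylinder(h = 373, r = 21);


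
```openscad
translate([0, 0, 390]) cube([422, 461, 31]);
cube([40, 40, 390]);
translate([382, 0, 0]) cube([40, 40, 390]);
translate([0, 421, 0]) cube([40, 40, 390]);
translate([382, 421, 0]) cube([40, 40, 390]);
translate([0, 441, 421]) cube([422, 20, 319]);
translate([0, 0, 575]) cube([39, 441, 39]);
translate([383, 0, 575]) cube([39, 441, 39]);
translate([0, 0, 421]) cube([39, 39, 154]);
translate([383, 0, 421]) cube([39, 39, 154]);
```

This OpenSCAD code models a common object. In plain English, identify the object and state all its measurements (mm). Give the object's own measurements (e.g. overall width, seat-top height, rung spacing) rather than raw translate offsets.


A chair. The seat is a 422×461×31 mm slab with its top at z = 421 mm, on four 40×40 mm corner legs (flush with the seat edges, standing on z = 0). A flat backrest 20 mm thick, 319 mm tall, spans the full seat width and rises from the seat top along its +y edge, rear face flush with the rear of the seat. Two armrests of 39×39 mm section run along each side from the seat's front edge to the front of the backrest, top faces 193 mm above the seat top and outer faces flush with the seat's x-edges; a 39×39 mm post under the front of each armrest stands on the seat at the front corner.


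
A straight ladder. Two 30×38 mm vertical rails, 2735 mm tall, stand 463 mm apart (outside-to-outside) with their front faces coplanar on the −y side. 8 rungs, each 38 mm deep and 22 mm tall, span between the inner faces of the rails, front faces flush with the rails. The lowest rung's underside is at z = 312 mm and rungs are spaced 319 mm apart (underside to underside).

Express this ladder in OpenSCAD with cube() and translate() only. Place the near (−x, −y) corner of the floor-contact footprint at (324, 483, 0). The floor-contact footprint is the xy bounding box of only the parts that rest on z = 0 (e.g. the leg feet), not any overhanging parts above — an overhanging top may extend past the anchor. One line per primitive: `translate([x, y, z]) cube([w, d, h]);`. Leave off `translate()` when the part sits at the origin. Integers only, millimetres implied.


// rung span = 463 - 2*30 = 403
// rung[k] z = 312 + k*319
translate([324, 483, 0]) cube([30, 38, 2735]);
translate([757, 483, 0]) cube([30, 38, 2735]);
translate([354, 483, 312]) cube([403, 38, 22]);
translate([354, 483, 631]) cube([403, 38, 22]);
translate([354, 483, 950]) cube([403, 38, 22]);
translate([354, 483, 1269]) cube([403, 38, 22]);
translate([354, 483, 1588]) cube([403, 38, 22]);
translate([354, 483, 1907]) cube([403, 38, 22]);
translate([354, 483, 2226]) cube([403, 38, 22]);
translate([354, 483, 2545]) cube([403, 38, 22]);


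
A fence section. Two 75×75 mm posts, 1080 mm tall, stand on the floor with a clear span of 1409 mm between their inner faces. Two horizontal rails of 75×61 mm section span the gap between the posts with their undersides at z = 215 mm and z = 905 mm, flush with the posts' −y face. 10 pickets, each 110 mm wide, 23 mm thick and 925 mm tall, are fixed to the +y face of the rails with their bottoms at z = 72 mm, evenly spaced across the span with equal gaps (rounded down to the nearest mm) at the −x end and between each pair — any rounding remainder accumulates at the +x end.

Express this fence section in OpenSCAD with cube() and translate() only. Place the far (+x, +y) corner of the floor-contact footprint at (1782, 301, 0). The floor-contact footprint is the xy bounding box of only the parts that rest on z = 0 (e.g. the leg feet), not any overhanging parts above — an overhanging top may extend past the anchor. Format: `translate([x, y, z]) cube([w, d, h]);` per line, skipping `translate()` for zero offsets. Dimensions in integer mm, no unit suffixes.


translate([223, 226, 0]) cube([75, 75, 1080]);
translate([1707, 226, 0]) cube([75, 75, 1080]);
translate([298, 226, 215]) cube([1409, 75, 61]);
translate([298, 226, 905]) cube([1409, 75, 61]);
translate([326, 301, 72]) cube([110, 23, 925]);
translate([464, 301, 72]) cube([110, 23, 925]);
translate([602, 301, 72]) cube([110, 23, 925]);
translate([740, 301, 72]) cube([110, 23, 925]);
translate([878, 301, 72]) cube([110, 23, 925]);
translate([1016, 301, 72]) cube([110, 23, 925]);
translate([1154, 301, 72]) cube([110, 23, 925]);
translate([1292, 301, 72]) cube([110, 23, 925]);
translate([1430, 301, 72]) cube([110, 23, 925]);
translate([1568, 301, 72]) cube([110, 23, 925]);


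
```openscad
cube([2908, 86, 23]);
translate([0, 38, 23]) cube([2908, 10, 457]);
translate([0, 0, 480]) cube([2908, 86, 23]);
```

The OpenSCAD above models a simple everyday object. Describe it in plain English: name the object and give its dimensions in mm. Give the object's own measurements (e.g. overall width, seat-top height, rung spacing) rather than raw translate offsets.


An I-beam lying along x, 2908 mm long. Overall section height 503 mm. Two flanges 86 mm wide (y) and 23 mm thick, one on the floor and one at the top; a web 10 mm thick runs between them, centred on the flange width.


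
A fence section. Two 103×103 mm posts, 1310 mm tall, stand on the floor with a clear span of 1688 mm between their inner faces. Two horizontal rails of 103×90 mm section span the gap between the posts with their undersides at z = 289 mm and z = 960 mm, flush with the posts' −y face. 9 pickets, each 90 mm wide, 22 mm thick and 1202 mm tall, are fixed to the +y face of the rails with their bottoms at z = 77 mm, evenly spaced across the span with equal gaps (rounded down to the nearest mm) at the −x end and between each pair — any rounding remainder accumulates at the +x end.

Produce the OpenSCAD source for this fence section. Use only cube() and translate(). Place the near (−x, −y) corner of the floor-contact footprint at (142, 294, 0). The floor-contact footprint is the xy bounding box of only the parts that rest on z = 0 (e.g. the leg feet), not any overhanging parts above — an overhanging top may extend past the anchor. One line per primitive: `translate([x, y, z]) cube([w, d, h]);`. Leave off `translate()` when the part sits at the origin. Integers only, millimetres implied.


translate([142, 294, 0]) cube([103, 103, 1310]);
translate([1933, 294, 0]) cube([103, 103, 1310]);
translate([245, 294, 289]) cube([1688, 103, 90]);
translate([245, 294, 960]) cube([1688, 103, 90]);
translate([332, 397, 77]) cube([90, 22, 1202]);
translate([509, 397, 77]) cube([90, 22, 1202]);
translate([686, 397, 77]) cube([90, 22, 1202]);
translate([863, 397, 77]) cube([90, 22, 1202]);
translate([1040, 397, 77]) cube([90, 22, 1202]);
translate([1217, 397, 77]) cube([90, 22, 1202]);
translate([1394, 397, 77]) cube([90, 22, 1202]);
translate([1571, 397, 77]) cube([90, 22, 1202]);
translate([1748, 397, 77]) cube([90, 22, 1202]);


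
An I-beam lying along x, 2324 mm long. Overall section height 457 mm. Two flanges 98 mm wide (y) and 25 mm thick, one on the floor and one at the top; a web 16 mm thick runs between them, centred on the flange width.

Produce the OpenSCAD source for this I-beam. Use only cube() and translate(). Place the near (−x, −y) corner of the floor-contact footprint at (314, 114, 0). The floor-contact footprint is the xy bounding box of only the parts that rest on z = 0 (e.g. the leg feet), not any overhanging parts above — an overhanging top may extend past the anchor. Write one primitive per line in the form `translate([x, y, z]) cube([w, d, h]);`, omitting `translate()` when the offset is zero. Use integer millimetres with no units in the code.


translate([314, 114, 0]) cube([2324, 98, 25]);
translate([314, 155, 25]) cube([2324, 16, 407]);
translate([314, 114, 432]) cube([2324, 98, 25]);


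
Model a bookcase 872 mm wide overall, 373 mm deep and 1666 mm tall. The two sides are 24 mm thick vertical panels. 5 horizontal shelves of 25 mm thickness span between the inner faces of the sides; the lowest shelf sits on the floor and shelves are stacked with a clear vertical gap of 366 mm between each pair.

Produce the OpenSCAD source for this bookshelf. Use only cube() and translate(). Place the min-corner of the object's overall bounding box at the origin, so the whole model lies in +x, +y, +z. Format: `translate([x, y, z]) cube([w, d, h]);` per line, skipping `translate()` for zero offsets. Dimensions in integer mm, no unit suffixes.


cube([24, 373, 1666]);
translate([848, 0, 0]) cube([24, 373, 1666]);
translate([24, 0, 0]) cube([824, 373, 25]);
translate([24, 0, 391]) cube([824, 373, 25]);
translate([24, 0, 782]) cube([824, 373, 25]);
translate([24, 0, 1173]) cube([824, 373, 25]);
translate([24, 0, 1564]) cube([824, 373, 25]);


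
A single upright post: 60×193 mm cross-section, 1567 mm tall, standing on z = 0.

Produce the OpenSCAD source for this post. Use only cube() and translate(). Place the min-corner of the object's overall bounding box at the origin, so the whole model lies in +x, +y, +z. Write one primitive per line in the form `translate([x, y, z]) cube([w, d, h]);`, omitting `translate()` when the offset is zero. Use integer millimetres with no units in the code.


cube([60, 193, 1567]);


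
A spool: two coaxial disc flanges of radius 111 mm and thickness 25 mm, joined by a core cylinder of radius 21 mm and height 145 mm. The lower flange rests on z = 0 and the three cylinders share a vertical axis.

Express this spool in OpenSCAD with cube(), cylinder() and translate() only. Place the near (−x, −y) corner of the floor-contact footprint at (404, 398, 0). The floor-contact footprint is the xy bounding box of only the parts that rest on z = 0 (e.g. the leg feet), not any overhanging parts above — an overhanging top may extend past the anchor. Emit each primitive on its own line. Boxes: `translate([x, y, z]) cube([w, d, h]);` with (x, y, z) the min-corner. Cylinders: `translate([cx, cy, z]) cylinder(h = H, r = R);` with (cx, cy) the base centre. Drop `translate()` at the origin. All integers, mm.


translate([515, 509, 0]) cylinder(h = 25, r = 111);
translate([515, 509, 25]) cylinder(h = 145, r = 21);
translate([515, 509, 170]) cylinder(h = 25, r = 111);


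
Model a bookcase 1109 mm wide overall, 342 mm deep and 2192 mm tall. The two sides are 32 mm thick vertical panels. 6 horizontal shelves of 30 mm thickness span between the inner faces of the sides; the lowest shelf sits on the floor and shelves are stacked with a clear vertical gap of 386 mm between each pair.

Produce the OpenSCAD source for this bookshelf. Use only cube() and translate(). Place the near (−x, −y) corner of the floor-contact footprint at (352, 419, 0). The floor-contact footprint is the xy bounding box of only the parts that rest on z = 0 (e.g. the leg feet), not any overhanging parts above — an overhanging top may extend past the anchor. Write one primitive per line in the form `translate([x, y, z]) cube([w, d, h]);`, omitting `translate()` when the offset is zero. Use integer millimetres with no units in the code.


translate([352, 419, 0]) cube([32, 342, 2192]);
translate([1429, 419, 0]) cube([32, 342, 2192]);
translate([384, 419, 0]) cube([1045, 342, 30]);
translate([384, 419, 416]) cube([1045, 342, 30]);
translate([384, 419, 832]) cube([1045, 342, 30]);
translate([384, 419, 1248]) cube([1045, 342, 30]);
translate([384, 419, 1664]) cube([1045, 342, 30]);
translate([384, 419, 2080]) cube([1045, 342, 30]);


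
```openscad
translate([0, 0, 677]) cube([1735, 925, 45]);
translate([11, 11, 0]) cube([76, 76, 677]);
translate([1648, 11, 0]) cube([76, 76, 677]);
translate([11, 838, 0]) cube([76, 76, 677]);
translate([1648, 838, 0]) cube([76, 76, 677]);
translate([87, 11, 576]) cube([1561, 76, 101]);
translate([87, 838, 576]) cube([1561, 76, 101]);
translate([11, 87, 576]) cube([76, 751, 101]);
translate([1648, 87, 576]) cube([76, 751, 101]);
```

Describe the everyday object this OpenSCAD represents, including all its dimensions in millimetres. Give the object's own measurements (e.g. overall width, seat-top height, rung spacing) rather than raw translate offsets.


A rectangular dining table. The top is 1735×925×45 mm with its upper surface at z = 722 mm. It stands on four 76×76 mm square legs, each inset 11 mm from the nearest pair of top edges, running from the floor to the underside of the top. Four apron rails, 76 mm thick and 101 mm tall, run between adjacent legs with their top edges flush with the underside of the top and their outer faces flush with the legs' outer faces.


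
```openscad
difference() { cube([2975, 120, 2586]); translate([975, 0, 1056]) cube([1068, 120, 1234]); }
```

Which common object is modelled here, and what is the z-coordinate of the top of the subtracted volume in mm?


A wall with a window opening. The window head height is 2290 mm.

A wall with a rectangular opening subtracted — a window. Sill at z = 1056, opening 1234 mm tall, so the head is at 1056 + 1234 = 2290 mm.


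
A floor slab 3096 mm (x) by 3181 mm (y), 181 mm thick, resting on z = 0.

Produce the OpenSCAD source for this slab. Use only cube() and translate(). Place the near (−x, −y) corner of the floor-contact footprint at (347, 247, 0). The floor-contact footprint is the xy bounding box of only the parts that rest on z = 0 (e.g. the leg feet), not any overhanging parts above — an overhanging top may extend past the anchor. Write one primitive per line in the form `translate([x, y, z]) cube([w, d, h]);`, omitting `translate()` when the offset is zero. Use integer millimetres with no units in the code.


translate([347, 247, 0]) cube([3096, 3181, 181]);


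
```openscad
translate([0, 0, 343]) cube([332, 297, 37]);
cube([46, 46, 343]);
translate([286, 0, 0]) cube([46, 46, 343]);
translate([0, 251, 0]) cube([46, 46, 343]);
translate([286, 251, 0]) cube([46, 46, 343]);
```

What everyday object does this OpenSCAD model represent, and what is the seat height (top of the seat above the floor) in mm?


A stool. The seat height is 380 mm.

A 332×297×37 slab at z = 343 on four corner posts — a stool. The seat top is 343 + 37 = 380 mm.


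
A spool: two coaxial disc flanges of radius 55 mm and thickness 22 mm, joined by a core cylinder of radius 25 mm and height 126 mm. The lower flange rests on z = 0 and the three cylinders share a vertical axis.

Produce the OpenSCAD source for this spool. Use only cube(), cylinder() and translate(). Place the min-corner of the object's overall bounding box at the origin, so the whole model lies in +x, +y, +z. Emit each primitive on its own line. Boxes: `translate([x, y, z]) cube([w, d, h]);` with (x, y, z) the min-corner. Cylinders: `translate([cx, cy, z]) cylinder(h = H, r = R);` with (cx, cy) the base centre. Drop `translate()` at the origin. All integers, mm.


translate([55, 55, 0]) cylinder(h = 22, r = 55);
translate([55, 55, 22]) cylinder(h = 126, r = 25);
translate([55, 55, 148]) cylinder(h = 22, r = 55);


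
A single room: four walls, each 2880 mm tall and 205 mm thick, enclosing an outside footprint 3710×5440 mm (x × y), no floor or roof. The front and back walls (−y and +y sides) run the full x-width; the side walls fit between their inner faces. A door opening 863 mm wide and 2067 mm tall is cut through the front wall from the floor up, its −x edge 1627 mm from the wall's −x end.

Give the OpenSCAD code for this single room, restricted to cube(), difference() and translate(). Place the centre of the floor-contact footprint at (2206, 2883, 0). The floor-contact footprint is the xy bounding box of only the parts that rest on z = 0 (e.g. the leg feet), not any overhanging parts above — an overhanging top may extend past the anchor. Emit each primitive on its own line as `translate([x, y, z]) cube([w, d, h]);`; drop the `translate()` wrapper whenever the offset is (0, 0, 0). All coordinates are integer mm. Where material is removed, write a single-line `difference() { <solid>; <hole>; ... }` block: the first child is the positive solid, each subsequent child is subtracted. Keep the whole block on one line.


difference() { translate([351, 163, 0]) cube([3710, 205, 2880]); translate([1978, 163, 0]) cube([863, 205, 2067]); }
translate([351, 5398, 0]) cube([3710, 205, 2880]);
translate([351, 368, 0]) cube([205, 5030, 2880]);
translate([3856, 368, 0]) cube([205, 5030, 2880]);
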